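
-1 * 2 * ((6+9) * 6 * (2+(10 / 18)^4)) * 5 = -1374700 / 729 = -1885.73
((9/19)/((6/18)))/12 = 9/76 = 0.12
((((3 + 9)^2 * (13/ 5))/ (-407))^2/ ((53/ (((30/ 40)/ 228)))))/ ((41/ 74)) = 438048/ 4621047475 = 0.00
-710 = -710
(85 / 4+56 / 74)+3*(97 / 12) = 3423 / 74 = 46.26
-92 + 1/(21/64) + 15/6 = -3631/42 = -86.45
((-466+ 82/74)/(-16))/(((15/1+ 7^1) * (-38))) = -0.03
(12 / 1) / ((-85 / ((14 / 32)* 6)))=-63 / 170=-0.37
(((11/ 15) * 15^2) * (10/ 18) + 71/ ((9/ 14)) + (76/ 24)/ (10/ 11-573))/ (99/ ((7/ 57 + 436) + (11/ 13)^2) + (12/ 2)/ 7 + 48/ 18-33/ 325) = 15654696297642350/ 282636488323047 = 55.39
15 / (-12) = -5 / 4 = -1.25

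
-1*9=-9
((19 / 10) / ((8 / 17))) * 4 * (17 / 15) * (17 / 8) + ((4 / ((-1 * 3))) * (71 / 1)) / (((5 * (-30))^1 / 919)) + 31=4679177 / 7200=649.89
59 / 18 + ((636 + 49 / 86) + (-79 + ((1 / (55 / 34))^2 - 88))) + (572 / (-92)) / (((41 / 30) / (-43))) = 738374693446 / 1103946525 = 668.85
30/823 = 0.04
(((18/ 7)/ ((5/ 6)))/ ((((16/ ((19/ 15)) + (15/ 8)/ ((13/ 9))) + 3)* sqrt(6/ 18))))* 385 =121.54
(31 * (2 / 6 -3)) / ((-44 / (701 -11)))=14260 / 11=1296.36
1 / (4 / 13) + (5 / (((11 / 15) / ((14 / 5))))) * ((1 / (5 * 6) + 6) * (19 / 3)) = 96721 / 132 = 732.73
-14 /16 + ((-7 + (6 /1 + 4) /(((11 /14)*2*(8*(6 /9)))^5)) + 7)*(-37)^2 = -45926797007 /84437106688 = -0.54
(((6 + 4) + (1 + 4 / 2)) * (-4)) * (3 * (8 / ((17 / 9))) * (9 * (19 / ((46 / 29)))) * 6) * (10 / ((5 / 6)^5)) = -2598715312128 / 244375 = -10634129.15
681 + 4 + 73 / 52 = 35693 / 52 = 686.40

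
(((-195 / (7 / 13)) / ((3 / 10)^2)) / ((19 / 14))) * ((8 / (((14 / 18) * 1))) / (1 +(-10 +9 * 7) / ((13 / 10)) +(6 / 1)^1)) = -17576000 / 27531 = -638.41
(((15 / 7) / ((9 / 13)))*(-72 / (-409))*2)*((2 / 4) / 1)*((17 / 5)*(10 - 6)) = 21216 / 2863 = 7.41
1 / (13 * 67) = 0.00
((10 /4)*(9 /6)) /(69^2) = 5 /6348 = 0.00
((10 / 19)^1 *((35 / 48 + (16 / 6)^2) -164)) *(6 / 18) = -112435 / 4104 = -27.40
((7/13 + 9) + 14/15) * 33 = 345.57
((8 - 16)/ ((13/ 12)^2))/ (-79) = 1152/ 13351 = 0.09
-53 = -53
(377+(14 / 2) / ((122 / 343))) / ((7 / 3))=145185 / 854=170.01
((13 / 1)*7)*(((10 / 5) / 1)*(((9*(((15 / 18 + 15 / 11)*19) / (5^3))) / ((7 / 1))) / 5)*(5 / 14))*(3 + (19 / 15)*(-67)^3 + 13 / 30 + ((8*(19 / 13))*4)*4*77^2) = 156486345607 / 38500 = 4064580.41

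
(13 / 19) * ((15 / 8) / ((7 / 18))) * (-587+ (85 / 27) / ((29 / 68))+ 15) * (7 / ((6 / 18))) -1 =-21552731 / 551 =-39115.66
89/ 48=1.85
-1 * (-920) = 920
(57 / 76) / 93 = 1 / 124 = 0.01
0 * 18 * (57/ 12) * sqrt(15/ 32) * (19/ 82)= 0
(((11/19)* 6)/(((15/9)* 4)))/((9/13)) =143/190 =0.75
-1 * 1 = -1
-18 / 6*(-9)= 27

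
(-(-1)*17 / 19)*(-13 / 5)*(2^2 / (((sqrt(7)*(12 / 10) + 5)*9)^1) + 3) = -2336191 / 318915 + 1768*sqrt(7) / 21261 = -7.11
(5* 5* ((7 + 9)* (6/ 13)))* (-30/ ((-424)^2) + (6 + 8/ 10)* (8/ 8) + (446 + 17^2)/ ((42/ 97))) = 11489707755/ 36517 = 314639.97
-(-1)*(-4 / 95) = -0.04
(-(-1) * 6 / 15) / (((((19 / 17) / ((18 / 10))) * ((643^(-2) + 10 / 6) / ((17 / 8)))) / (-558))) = -900093770613 / 1963885600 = -458.32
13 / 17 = 0.76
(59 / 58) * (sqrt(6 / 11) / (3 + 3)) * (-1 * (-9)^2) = -1593 * sqrt(66) / 1276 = -10.14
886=886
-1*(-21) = 21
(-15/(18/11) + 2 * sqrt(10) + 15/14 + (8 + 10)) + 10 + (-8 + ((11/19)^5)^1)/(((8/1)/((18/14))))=2 * sqrt(10) + 7749586049/415984632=24.95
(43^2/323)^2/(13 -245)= -3418801/24204328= -0.14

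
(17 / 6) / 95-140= -79783 / 570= -139.97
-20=-20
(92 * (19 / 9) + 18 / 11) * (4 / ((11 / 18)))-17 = 153063 / 121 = 1264.98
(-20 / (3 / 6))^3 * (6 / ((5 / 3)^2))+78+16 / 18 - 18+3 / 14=-17410541 / 126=-138178.90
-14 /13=-1.08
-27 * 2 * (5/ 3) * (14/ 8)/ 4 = -315/ 8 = -39.38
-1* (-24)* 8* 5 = 960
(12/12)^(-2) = 1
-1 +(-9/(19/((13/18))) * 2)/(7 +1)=-165/152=-1.09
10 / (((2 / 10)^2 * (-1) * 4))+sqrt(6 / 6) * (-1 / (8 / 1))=-501 / 8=-62.62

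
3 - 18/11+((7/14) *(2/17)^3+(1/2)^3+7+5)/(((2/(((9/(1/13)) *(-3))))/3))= -5519197599/864688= -6382.88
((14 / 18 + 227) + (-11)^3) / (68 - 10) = -9929 / 522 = -19.02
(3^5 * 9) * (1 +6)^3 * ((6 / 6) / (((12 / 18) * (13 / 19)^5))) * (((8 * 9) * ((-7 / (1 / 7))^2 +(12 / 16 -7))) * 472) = 226744543045657814184 / 371293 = 610688978907918.58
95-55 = 40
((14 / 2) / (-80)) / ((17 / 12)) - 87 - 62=-50681 / 340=-149.06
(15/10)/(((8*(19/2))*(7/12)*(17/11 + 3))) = 99/13300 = 0.01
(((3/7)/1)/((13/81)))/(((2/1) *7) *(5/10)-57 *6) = -243/30485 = -0.01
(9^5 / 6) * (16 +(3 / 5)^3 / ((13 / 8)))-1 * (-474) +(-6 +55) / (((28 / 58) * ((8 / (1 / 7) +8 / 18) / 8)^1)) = 32867395653 / 206375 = 159260.55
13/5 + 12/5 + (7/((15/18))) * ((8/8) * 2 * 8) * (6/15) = 58.76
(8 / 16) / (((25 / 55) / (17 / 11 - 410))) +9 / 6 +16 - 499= -4654 / 5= -930.80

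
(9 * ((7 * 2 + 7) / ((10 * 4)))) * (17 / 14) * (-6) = -1377 / 40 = -34.42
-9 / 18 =-1 / 2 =-0.50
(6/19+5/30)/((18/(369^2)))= 3649.54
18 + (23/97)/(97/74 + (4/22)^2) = 21215560/1167201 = 18.18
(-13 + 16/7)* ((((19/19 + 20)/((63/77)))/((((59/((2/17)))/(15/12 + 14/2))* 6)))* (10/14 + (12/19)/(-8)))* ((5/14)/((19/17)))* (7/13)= -196625/2385488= -0.08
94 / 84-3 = -1.88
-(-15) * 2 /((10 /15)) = 45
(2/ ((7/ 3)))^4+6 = 15702/ 2401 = 6.54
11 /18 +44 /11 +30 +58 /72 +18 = 641 /12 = 53.42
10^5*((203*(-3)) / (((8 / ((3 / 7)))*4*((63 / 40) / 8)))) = -29000000 / 7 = -4142857.14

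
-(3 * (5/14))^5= -1.41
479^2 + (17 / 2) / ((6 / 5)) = 2753377 / 12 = 229448.08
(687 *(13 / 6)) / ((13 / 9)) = 1030.50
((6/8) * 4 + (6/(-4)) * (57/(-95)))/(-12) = -13/40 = -0.32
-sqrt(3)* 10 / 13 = -1.33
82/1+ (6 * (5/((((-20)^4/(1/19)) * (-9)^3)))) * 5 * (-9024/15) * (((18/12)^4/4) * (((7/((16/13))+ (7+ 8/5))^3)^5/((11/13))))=1512214546792491805322631976720009729009401128359/117656540265054208000000000000000000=12852787812609.54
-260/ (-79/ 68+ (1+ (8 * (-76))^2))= -17680/ 25137141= -0.00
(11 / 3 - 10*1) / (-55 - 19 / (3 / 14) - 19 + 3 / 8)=8 / 205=0.04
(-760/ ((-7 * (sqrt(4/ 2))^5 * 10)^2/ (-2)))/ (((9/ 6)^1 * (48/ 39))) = 0.01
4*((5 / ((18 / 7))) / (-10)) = -7 / 9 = -0.78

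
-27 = -27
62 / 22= 31 / 11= 2.82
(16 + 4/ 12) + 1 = 52/ 3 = 17.33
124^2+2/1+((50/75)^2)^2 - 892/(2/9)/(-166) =103550189/6723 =15402.38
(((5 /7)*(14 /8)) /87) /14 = 5 /4872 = 0.00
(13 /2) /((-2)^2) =13 /8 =1.62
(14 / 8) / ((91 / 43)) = 43 / 52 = 0.83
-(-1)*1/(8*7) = 1/56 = 0.02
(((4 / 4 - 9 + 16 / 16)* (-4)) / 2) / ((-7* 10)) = -1 / 5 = -0.20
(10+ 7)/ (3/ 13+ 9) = 221/ 120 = 1.84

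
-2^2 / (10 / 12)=-24 / 5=-4.80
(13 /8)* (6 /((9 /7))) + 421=5143 /12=428.58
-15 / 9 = -5 / 3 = -1.67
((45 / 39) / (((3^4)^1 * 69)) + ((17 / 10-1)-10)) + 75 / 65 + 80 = 1338641 / 18630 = 71.85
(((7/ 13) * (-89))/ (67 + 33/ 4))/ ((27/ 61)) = -21716/ 15093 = -1.44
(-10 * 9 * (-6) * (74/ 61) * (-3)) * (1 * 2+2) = -7860.98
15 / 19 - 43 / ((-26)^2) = 9323 / 12844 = 0.73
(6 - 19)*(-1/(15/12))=52/5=10.40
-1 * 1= -1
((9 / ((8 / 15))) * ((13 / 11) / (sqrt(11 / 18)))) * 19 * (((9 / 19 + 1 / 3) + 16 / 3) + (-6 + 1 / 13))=21735 * sqrt(22) / 968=105.32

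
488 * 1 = 488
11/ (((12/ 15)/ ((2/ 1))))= 55/ 2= 27.50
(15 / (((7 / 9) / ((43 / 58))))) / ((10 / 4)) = 1161 / 203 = 5.72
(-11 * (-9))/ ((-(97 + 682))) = -99/ 779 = -0.13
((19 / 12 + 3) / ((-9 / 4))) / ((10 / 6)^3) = -11 / 25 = -0.44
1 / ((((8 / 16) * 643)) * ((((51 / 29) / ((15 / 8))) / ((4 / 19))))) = 145 / 207689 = 0.00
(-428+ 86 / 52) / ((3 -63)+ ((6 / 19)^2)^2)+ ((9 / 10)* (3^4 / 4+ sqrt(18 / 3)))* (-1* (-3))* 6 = 81* sqrt(6) / 5+ 113543947717 / 338778440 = 374.84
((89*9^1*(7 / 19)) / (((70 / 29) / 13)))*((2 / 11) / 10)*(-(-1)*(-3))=-905931 / 10450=-86.69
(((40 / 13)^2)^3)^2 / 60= 838860800000000000 / 69894255367443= 12001.86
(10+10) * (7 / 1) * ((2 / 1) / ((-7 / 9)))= -360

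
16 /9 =1.78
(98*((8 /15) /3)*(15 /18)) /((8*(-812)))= -0.00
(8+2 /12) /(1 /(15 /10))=49 /4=12.25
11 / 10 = 1.10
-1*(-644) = 644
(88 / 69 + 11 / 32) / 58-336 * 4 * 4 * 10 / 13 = -6884674165 / 1664832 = -4135.36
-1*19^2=-361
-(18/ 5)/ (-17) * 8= 144/ 85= 1.69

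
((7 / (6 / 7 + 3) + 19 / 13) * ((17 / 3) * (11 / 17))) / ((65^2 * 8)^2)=253 / 24059786400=0.00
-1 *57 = -57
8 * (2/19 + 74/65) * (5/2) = 6144/247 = 24.87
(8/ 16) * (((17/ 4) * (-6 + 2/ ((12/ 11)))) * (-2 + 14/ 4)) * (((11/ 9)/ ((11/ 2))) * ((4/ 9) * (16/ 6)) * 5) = -4250/ 243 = -17.49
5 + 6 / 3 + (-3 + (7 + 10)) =21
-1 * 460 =-460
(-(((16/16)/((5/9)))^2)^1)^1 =-81/25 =-3.24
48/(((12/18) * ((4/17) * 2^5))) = 153/16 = 9.56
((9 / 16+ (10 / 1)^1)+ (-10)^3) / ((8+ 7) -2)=-15831 / 208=-76.11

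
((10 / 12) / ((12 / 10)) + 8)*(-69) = -7199 / 12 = -599.92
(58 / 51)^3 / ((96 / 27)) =24389 / 58956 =0.41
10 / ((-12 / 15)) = -25 / 2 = -12.50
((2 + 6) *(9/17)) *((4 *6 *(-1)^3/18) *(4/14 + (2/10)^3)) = -24672/14875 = -1.66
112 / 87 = 1.29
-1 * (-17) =17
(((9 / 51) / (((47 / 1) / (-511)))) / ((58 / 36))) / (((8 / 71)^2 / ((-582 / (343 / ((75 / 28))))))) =216849075075 / 508649792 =426.32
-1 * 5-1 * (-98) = 93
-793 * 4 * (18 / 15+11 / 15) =-91988 / 15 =-6132.53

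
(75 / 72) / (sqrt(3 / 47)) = 25 *sqrt(141) / 72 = 4.12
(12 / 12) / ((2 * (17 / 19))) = 19 / 34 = 0.56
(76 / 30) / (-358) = -19 / 2685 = -0.01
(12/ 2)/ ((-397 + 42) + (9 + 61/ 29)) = -174/ 9973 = -0.02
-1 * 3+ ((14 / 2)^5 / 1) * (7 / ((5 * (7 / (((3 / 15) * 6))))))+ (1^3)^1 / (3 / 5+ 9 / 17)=9675757 / 2400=4031.57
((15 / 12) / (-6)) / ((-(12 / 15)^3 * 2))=625 / 3072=0.20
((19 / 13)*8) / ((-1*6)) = -1.95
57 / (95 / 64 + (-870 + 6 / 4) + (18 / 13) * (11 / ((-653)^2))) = -20222020416 / 307593104341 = -0.07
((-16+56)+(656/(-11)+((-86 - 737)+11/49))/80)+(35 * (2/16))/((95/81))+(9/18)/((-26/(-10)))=35032535/1065064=32.89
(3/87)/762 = 1/22098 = 0.00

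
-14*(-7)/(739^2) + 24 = 24.00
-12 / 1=-12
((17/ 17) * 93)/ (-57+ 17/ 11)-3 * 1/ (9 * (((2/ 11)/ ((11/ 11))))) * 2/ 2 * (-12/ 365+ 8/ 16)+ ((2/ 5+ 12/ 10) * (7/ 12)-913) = -244362857/ 267180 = -914.60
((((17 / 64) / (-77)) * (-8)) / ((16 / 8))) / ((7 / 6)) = 51 / 4312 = 0.01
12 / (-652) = -3 / 163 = -0.02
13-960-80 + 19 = -1008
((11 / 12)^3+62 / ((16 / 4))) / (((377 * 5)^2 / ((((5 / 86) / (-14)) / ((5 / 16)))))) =-5623 / 92406590640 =-0.00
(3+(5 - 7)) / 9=1 / 9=0.11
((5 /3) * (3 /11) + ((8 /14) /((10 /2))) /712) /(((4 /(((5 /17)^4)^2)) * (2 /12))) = 429609375 /11248203704276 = 0.00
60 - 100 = -40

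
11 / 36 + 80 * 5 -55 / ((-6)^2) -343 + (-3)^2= 64.78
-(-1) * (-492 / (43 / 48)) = -23616 / 43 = -549.21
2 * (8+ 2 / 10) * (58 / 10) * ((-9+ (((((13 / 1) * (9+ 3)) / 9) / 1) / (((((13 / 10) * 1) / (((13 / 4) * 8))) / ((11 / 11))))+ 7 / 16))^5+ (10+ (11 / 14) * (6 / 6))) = 9369980690516157646701503 / 22295347200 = 420266193051981.61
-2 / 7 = -0.29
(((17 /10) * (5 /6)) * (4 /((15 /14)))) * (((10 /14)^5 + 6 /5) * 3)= 3959878 /180075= 21.99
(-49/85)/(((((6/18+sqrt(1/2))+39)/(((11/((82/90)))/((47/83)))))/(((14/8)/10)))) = -71266041/1302825430+3623697*sqrt(2)/5211301720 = -0.05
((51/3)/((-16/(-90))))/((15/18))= 459/4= 114.75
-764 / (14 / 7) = -382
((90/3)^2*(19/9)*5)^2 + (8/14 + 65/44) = 27797000631/308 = 90250002.05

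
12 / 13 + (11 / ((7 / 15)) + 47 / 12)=31025 / 1092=28.41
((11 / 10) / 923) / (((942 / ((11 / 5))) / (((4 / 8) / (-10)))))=-121 / 869466000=-0.00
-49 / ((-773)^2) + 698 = 417075193 / 597529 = 698.00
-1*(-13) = 13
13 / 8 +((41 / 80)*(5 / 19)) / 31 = 15355 / 9424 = 1.63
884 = 884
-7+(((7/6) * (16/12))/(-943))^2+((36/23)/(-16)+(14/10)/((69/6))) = -10049631007/1440583380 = -6.98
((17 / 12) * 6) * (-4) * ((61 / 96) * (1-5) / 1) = 1037 / 12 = 86.42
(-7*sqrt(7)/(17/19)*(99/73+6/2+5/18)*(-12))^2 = 18363407063932/13860729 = 1324851.46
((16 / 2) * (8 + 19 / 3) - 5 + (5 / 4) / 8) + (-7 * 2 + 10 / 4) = 9439 / 96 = 98.32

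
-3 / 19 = -0.16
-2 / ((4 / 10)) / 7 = -5 / 7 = -0.71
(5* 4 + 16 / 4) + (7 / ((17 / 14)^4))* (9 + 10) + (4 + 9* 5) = 11206361 / 83521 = 134.17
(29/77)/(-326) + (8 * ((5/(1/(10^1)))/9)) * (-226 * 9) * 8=-18153766429/25102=-723200.00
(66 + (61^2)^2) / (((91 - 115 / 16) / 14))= 3101483168 / 1341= 2312813.70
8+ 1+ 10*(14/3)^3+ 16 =28115/27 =1041.30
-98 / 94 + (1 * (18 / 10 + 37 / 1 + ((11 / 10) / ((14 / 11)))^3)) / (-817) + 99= 10316380970233 / 105366856000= 97.91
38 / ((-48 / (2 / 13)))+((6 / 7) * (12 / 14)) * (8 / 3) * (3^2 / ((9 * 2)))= 6557 / 7644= 0.86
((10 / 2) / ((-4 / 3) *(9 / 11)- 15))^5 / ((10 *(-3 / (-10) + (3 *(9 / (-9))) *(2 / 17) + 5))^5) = -714591842834375 / 73088039195884284525636057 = -0.00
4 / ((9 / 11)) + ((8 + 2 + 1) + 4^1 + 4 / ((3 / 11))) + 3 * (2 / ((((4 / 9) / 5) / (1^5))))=1837 / 18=102.06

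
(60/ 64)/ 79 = 15/ 1264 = 0.01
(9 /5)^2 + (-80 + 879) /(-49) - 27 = -49081 /1225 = -40.07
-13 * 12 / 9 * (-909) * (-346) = -5451576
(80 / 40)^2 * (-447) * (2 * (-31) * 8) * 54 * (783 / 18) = 2083205952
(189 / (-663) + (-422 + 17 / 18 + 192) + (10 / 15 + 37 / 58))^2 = 173010510995716 / 3327097761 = 52000.43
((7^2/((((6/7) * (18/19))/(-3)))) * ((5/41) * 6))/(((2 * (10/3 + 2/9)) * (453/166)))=-6.83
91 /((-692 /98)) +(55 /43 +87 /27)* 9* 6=3424655 /14878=230.18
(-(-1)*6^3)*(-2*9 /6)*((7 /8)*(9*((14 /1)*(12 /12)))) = -71442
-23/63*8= -2.92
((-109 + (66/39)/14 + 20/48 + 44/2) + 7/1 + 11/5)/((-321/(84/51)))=421853/1064115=0.40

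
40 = 40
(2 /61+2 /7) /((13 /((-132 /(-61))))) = 17952 /338611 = 0.05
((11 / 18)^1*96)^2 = 30976 / 9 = 3441.78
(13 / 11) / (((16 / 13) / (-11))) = -169 / 16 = -10.56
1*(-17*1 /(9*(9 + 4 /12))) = -17 /84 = -0.20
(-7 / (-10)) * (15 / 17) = 21 / 34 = 0.62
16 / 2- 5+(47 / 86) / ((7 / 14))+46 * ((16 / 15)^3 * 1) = 59.92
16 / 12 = 4 / 3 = 1.33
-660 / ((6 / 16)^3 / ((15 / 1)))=-563200 / 3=-187733.33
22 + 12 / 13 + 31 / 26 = 627 / 26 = 24.12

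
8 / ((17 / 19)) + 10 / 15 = 490 / 51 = 9.61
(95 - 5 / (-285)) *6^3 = 389952 / 19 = 20523.79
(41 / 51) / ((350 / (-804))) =-5494 / 2975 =-1.85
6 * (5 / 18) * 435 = 725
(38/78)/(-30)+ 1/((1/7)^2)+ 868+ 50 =1131371/1170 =966.98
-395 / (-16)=395 / 16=24.69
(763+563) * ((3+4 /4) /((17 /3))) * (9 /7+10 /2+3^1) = 60840 /7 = 8691.43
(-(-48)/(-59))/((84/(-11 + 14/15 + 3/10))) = 586/6195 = 0.09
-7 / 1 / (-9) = 7 / 9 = 0.78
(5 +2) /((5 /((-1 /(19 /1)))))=-7 /95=-0.07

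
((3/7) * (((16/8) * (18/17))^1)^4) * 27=136048896/584647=232.70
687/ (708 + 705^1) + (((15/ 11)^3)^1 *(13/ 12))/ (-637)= 59210729/ 122872596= 0.48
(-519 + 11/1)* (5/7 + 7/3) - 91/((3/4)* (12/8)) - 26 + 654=-63068/63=-1001.08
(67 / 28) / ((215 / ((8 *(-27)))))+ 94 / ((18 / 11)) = 745523 / 13545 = 55.04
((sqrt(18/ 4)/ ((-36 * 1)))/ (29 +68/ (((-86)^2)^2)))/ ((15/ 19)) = -64957219 * sqrt(2)/ 35692283970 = -0.00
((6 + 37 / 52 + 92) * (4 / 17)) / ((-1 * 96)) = -0.24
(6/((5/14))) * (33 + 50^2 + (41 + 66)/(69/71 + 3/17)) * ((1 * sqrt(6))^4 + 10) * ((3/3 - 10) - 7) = -5357913664/165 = -32472204.02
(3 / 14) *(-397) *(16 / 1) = -9528 / 7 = -1361.14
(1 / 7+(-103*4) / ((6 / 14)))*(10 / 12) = -100925 / 126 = -800.99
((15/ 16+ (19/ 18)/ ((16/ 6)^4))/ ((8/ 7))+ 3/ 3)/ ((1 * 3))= 120493/ 196608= 0.61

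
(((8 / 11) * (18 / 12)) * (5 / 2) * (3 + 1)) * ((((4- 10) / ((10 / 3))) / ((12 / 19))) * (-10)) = 3420 / 11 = 310.91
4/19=0.21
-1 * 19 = -19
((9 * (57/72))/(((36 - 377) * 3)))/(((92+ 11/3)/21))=-171/111848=-0.00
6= 6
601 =601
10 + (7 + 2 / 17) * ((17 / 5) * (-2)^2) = 534 / 5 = 106.80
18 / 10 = 9 / 5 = 1.80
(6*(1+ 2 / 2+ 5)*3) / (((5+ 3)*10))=63 / 40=1.58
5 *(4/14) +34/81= 1048/567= 1.85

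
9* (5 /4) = 45 /4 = 11.25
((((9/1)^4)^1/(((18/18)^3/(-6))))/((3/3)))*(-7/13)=275562/13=21197.08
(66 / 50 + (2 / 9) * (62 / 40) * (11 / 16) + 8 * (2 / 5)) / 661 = 34249 / 4759200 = 0.01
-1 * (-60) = 60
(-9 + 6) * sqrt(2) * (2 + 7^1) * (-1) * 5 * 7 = 945 * sqrt(2) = 1336.43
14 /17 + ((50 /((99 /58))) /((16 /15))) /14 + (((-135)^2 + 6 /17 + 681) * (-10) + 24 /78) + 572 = -76980185419 /408408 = -188488.44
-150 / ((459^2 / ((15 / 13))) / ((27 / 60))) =-25 / 67626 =-0.00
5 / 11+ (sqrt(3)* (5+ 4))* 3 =5 / 11+ 27* sqrt(3) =47.22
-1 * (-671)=671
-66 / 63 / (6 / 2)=-22 / 63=-0.35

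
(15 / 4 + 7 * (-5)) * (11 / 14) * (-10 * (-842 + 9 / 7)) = -40459375 / 196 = -206425.38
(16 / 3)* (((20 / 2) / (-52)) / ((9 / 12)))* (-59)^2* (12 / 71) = -2227840 / 2769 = -804.56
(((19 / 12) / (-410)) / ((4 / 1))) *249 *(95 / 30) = -29963 / 39360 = -0.76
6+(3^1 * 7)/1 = 27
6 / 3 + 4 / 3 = 10 / 3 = 3.33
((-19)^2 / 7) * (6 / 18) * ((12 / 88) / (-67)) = -361 / 10318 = -0.03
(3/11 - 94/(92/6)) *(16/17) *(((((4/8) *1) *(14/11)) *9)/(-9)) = 165984/47311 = 3.51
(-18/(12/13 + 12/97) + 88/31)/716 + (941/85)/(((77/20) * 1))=9269627/3246320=2.86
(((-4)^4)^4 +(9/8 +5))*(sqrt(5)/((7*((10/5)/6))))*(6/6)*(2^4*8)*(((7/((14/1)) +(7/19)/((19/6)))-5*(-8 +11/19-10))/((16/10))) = 32642610489610425*sqrt(5)/2527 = 28884485958771.90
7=7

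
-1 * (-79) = 79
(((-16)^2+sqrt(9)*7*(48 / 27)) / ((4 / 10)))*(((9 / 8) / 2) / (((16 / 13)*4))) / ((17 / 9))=44.36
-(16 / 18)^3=-512 / 729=-0.70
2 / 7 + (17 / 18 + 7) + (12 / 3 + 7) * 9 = 13511 / 126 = 107.23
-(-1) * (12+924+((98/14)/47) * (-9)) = 43929/47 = 934.66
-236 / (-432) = 59 / 108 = 0.55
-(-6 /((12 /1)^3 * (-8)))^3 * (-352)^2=-121 /11943936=-0.00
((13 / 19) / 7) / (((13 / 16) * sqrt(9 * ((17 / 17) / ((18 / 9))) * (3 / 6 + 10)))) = 0.02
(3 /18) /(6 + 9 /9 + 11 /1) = 1 /108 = 0.01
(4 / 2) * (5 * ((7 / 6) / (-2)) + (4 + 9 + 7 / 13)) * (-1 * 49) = -81193 / 78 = -1040.94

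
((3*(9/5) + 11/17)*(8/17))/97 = 4112/140165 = 0.03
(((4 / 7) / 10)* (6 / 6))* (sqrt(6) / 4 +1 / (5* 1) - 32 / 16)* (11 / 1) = -198 / 175 +11* sqrt(6) / 70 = -0.75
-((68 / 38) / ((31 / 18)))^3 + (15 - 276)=-53561039337 / 204336469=-262.12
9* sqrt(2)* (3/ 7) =27* sqrt(2)/ 7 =5.45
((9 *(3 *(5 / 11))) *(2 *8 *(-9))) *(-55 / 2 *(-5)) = -243000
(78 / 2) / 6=13 / 2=6.50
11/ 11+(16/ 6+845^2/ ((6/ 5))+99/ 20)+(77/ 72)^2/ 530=1634855320393/ 2747520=595029.45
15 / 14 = 1.07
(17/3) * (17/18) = 289/54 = 5.35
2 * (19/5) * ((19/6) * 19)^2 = 2476099/90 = 27512.21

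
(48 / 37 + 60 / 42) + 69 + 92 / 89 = 72.76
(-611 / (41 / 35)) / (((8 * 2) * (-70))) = 0.47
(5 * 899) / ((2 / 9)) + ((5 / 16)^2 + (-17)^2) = 5252249 / 256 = 20516.60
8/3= 2.67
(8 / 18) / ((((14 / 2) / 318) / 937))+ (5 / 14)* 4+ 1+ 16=397675 / 21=18936.90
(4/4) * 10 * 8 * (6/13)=480/13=36.92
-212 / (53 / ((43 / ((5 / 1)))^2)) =-7396 / 25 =-295.84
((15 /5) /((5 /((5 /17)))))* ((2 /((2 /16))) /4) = 12 /17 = 0.71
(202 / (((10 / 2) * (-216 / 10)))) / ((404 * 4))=-1 / 864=-0.00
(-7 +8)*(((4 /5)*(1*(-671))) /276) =-671 /345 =-1.94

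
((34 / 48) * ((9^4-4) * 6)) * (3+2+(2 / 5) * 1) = 3009663 / 20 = 150483.15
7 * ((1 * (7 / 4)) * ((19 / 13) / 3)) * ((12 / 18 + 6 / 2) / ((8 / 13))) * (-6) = -10241 / 48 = -213.35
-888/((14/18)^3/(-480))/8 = 38841120/343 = 113239.42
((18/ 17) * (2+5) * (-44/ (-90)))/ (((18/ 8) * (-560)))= -11/ 3825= -0.00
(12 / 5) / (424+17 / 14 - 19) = 168 / 28435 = 0.01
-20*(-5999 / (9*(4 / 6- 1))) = -39993.33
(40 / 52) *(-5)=-50 / 13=-3.85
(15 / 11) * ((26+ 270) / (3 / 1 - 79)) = -1110 / 209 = -5.31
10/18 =5/9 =0.56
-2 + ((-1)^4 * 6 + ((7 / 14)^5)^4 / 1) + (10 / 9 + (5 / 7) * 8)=10.83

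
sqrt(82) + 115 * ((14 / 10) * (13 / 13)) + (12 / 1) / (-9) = sqrt(82) + 479 / 3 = 168.72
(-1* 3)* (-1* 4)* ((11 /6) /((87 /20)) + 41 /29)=1916 /87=22.02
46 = 46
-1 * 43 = -43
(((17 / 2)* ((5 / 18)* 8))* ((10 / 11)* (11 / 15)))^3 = 39304000 / 19683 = 1996.85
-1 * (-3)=3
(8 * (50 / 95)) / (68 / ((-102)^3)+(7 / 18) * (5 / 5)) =312120 / 28823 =10.83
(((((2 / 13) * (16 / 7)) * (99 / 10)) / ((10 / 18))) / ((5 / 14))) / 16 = 1782 / 1625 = 1.10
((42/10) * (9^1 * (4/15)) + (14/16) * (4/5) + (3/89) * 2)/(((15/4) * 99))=96542/3304125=0.03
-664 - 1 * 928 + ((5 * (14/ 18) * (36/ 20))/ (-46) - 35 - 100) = -79449/ 46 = -1727.15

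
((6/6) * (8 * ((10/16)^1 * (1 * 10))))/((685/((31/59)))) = 0.04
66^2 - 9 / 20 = 87111 / 20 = 4355.55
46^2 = 2116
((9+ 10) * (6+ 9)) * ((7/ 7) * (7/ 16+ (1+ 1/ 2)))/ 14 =8835/ 224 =39.44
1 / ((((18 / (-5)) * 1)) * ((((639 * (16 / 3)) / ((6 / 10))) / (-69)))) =23 / 6816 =0.00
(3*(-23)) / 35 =-69 / 35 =-1.97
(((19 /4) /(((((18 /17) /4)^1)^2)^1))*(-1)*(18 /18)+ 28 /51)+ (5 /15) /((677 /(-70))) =-62716237 /932229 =-67.28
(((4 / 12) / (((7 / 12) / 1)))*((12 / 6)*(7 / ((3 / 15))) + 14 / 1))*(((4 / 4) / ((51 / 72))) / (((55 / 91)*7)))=14976 / 935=16.02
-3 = -3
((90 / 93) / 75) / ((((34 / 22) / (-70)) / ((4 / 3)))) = -1232 / 1581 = -0.78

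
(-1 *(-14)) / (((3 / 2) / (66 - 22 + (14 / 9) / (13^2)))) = 1874264 / 4563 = 410.75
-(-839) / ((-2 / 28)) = -11746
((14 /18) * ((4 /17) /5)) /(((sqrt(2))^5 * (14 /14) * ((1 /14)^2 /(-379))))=-259994 * sqrt(2) /765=-480.64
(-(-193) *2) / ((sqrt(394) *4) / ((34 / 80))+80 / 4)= -55777 / 249270+13124 *sqrt(394) / 124635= 1.87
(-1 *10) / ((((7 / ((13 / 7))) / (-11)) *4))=715 / 98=7.30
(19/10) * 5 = 19/2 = 9.50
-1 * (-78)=78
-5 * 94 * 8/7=-3760/7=-537.14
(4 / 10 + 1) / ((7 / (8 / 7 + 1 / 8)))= 71 / 280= 0.25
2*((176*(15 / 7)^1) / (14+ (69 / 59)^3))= 216880224 / 4485341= 48.35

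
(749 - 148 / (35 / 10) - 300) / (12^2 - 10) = 2847 / 938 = 3.04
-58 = -58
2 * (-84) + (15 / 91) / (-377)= -5763591 / 34307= -168.00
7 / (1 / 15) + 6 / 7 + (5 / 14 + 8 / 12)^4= 332814049 / 3111696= 106.96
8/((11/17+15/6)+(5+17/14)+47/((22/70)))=10472/208009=0.05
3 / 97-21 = -2034 / 97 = -20.97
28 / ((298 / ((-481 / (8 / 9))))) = -30303 / 596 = -50.84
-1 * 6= -6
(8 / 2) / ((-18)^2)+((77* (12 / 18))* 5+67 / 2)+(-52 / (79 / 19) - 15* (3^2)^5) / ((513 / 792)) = -332446139347 / 243162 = -1367179.66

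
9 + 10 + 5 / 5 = 20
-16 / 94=-8 / 47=-0.17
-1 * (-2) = 2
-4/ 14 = -2/ 7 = -0.29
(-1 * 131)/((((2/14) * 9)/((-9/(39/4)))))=94.05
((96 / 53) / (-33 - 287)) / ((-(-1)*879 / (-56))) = 28 / 77645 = 0.00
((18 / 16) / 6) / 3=1 / 16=0.06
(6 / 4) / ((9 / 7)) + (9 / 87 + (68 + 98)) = 29105 / 174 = 167.27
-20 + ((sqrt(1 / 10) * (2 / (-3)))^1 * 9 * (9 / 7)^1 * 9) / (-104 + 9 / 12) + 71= 972 * sqrt(10) / 14455 + 51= 51.21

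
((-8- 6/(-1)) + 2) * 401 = 0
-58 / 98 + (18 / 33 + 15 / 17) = 0.84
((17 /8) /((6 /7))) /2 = 119 /96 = 1.24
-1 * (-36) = 36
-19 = -19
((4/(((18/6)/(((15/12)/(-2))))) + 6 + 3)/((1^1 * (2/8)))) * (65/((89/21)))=501.01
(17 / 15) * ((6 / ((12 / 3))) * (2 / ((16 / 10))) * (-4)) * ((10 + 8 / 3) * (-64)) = 20672 / 3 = 6890.67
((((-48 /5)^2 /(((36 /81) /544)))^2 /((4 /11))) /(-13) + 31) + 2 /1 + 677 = -2691764088.20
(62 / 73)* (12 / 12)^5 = 62 / 73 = 0.85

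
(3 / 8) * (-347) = -1041 / 8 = -130.12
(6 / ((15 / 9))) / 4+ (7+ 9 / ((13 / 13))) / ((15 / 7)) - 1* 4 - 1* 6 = -49 / 30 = -1.63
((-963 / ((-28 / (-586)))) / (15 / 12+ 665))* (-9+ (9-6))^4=-731356128 / 18655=-39204.30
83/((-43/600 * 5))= -9960/43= -231.63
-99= -99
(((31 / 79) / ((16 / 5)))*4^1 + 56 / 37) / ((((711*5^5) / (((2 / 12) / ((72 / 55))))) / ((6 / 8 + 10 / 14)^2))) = 433262621 / 1759698380160000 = 0.00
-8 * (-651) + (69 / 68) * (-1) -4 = 353803 / 68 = 5202.99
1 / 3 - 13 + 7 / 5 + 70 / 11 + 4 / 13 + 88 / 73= -530801 / 156585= -3.39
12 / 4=3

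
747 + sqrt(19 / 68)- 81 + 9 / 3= sqrt(323) / 34 + 669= 669.53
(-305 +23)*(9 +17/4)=-7473/2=-3736.50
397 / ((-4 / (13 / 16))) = -5161 / 64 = -80.64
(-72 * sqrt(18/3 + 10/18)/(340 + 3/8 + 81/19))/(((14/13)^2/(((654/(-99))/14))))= 0.22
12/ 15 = 4/ 5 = 0.80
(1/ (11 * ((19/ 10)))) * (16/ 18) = 80/ 1881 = 0.04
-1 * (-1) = 1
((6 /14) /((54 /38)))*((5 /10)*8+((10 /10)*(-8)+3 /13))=-133 /117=-1.14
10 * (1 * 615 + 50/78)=240100/39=6156.41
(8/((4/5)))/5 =2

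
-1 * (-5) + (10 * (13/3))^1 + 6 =54.33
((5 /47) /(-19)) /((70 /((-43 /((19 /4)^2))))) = 344 /2256611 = 0.00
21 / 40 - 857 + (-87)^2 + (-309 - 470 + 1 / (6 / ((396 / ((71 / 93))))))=17096731 / 2840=6019.98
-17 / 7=-2.43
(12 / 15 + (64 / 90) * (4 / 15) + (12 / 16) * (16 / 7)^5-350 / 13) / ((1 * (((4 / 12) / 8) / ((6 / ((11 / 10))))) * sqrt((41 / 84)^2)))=393758596864 / 70385315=5594.33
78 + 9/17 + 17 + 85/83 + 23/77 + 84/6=12043760/108647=110.85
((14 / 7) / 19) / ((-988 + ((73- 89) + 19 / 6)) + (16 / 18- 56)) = -36 / 361133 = -0.00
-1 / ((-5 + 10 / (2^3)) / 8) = 32 / 15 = 2.13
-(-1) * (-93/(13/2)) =-186/13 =-14.31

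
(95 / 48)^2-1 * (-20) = 55105 / 2304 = 23.92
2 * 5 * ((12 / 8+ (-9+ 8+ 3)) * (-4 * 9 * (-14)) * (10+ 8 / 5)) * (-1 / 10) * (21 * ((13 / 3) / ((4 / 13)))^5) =-1371278418422003 / 5760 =-238069169864.93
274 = 274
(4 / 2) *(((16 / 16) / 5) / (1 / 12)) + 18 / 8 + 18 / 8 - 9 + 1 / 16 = 29 / 80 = 0.36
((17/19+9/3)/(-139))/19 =-74/50179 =-0.00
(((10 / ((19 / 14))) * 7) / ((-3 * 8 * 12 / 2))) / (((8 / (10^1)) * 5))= -245 / 2736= -0.09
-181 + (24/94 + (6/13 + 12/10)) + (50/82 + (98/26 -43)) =-27268534/125255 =-217.70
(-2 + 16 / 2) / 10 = 3 / 5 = 0.60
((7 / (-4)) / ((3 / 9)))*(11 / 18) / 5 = -0.64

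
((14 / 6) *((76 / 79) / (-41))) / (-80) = 133 / 194340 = 0.00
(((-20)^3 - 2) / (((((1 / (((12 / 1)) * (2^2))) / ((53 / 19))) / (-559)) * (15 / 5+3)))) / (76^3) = 227.40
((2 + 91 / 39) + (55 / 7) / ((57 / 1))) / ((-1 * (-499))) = 1784 / 199101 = 0.01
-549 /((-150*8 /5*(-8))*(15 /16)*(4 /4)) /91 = -61 /18200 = -0.00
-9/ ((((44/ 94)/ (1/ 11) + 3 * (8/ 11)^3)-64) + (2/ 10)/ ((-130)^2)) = 47574598500/ 304990350443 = 0.16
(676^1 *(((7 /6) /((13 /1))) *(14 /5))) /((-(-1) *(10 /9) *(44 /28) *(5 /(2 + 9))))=26754 /125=214.03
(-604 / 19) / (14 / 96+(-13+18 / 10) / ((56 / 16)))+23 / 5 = 15.01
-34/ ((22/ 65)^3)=-4668625/ 5324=-876.90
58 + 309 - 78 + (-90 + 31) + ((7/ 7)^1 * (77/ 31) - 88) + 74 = 6773/ 31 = 218.48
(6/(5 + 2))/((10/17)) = 51/35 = 1.46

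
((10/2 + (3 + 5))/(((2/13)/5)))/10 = 169/4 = 42.25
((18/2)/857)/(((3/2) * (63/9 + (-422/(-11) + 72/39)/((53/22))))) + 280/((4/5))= 1632029328/4662937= 350.00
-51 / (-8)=51 / 8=6.38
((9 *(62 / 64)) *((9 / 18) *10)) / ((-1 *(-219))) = 0.20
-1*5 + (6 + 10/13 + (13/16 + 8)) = 2201/208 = 10.58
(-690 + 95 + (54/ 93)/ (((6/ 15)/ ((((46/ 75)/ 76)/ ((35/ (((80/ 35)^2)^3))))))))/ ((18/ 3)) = -7214790237673/ 72760024050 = -99.16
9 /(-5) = -9 /5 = -1.80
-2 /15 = -0.13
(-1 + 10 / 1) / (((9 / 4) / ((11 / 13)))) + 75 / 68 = 3967 / 884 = 4.49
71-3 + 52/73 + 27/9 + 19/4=22327/292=76.46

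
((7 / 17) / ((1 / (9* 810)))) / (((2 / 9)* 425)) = 45927 / 1445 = 31.78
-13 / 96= -0.14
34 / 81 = 0.42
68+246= 314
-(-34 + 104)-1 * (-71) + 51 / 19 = 70 / 19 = 3.68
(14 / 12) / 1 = 7 / 6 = 1.17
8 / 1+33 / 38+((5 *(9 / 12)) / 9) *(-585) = -17851 / 76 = -234.88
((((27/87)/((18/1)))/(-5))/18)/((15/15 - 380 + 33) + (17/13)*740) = -13/42188040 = -0.00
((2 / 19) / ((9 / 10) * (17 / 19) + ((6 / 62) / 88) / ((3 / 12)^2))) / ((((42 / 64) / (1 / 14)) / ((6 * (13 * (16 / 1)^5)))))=228841226240 / 200949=1138802.51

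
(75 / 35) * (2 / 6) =5 / 7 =0.71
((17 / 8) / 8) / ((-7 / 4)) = -17 / 112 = -0.15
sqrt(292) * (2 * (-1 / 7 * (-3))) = 12 * sqrt(73) / 7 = 14.65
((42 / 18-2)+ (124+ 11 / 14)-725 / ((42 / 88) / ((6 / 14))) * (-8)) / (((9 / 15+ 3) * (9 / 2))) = 7839925 / 23814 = 329.21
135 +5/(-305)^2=135.00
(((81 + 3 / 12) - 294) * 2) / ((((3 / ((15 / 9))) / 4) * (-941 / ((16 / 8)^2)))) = 34040 / 8469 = 4.02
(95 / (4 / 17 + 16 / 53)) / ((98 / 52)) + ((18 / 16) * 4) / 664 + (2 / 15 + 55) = 17595200839 / 118105680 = 148.98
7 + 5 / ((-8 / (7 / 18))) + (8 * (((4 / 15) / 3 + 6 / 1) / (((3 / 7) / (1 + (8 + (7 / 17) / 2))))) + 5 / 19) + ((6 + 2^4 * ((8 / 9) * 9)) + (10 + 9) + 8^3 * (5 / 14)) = 1389.21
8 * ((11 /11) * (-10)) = -80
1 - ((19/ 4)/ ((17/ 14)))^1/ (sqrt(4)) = -65/ 68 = -0.96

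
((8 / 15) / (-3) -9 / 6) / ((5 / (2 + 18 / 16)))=-151 / 144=-1.05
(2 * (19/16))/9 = 19/72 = 0.26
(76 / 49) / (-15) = -76 / 735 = -0.10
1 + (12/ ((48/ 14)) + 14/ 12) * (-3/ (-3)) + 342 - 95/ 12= 1359/ 4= 339.75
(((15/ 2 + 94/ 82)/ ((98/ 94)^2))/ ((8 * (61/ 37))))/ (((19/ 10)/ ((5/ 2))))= 0.79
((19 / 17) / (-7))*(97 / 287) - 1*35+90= 1876572 / 34153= 54.95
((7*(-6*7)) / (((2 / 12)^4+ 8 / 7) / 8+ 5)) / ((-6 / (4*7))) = 99574272 / 373255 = 266.77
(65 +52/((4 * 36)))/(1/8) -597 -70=-1297/9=-144.11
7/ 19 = 0.37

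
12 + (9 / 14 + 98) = 110.64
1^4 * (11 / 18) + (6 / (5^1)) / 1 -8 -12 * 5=-5957 / 90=-66.19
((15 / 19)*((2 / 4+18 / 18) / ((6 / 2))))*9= 135 / 38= 3.55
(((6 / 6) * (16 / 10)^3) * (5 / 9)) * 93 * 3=15872 / 25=634.88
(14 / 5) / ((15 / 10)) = 28 / 15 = 1.87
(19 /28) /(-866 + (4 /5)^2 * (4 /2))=-0.00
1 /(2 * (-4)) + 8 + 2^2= 95 /8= 11.88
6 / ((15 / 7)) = 14 / 5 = 2.80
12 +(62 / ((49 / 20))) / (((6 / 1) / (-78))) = -15532 / 49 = -316.98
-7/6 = -1.17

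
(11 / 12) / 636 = 11 / 7632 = 0.00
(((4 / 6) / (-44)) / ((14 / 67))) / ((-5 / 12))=67 / 385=0.17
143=143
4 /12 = 1 /3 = 0.33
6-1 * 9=-3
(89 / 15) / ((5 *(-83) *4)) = -89 / 24900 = -0.00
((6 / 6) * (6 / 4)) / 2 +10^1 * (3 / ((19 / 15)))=24.43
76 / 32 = 19 / 8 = 2.38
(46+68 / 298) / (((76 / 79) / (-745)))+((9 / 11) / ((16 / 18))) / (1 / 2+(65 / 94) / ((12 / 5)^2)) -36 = -62857726314 / 1754137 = -35833.99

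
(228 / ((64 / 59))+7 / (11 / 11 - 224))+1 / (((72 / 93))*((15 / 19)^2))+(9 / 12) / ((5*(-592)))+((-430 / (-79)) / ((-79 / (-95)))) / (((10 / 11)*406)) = 95847339900810499 / 451586088273600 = 212.25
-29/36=-0.81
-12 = -12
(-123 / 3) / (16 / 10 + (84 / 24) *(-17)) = 410 / 579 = 0.71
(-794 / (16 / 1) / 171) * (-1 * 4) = 397 / 342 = 1.16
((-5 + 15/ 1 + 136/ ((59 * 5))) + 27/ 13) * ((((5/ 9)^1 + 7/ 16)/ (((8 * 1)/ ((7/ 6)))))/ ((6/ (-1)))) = -3702391/ 12234240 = -0.30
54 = 54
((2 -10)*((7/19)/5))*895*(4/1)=-40096/19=-2110.32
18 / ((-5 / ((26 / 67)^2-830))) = 67053492 / 22445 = 2987.46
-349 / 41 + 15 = 6.49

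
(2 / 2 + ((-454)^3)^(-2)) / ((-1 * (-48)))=8756592045368897 / 420316418177707008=0.02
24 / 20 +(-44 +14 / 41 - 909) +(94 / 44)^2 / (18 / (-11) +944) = -951.45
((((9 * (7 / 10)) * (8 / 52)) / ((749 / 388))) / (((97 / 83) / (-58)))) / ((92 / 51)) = -2209626 / 159965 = -13.81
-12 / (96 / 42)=-21 / 4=-5.25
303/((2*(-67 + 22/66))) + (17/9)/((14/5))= -40267/25200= -1.60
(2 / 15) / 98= 1 / 735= 0.00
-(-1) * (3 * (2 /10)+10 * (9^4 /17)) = 328101 /85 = 3860.01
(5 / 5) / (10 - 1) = 1 / 9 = 0.11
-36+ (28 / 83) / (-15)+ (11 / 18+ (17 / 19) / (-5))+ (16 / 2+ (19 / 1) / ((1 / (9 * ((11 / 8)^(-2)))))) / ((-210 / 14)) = -723922879 / 17173530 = -42.15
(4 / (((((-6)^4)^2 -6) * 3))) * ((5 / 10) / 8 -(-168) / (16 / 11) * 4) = 7393 / 20155320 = 0.00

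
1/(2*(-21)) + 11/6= 38/21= 1.81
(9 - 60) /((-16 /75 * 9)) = 425 /16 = 26.56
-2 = -2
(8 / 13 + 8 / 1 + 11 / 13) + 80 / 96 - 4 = 491 / 78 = 6.29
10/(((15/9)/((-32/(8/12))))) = -288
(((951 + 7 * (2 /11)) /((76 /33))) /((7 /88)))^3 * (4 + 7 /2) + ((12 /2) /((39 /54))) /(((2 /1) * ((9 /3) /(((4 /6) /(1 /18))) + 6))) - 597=805449888380264338167 /764607025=1053416803723.80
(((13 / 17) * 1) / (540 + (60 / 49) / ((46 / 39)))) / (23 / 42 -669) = -102557 / 48503071875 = -0.00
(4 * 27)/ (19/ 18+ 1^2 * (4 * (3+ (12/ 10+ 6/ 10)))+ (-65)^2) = 9720/ 382073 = 0.03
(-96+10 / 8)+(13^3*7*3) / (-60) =-8637 / 10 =-863.70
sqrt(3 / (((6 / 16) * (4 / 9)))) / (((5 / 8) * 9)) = 8 * sqrt(2) / 15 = 0.75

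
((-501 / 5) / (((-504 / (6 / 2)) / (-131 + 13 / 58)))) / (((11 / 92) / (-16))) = 10437.61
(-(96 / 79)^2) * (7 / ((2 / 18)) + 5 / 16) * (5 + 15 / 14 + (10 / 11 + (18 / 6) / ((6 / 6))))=-448410528 / 480557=-933.11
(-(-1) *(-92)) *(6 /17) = -552 /17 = -32.47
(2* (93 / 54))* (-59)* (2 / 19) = -3658 / 171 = -21.39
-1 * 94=-94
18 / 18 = 1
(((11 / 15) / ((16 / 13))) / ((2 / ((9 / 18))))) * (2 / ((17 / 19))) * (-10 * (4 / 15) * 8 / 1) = -5434 / 765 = -7.10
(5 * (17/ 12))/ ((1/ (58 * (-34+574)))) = 221850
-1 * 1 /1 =-1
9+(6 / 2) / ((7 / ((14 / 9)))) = 29 / 3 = 9.67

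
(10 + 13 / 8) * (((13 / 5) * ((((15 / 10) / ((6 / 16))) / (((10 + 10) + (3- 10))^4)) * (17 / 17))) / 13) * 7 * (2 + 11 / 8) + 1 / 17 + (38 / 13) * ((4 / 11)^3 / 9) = 38216631971 / 465299817840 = 0.08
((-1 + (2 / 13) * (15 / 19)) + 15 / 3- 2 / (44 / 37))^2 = 175748049 / 29528356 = 5.95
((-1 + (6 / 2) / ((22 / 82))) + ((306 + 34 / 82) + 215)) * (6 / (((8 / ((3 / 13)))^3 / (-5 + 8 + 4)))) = 0.54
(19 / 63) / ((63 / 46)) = 874 / 3969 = 0.22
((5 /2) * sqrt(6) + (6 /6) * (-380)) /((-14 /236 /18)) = 807120 /7 - 5310 * sqrt(6) /7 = 113444.74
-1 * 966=-966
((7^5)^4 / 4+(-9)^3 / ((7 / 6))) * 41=22900380427413926951 / 28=817870729550497391.11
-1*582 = -582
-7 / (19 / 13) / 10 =-91 / 190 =-0.48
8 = 8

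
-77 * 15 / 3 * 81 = -31185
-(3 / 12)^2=-1 / 16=-0.06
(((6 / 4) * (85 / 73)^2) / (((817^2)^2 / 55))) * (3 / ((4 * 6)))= 1192125 / 37988656008476944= 0.00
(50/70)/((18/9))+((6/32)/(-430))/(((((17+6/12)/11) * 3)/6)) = 21467/60200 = 0.36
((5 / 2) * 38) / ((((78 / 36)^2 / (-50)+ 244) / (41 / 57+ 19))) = 3372000 / 439031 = 7.68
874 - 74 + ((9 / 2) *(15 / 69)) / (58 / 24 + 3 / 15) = 2890150 / 3611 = 800.37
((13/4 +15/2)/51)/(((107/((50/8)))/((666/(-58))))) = -119325/844016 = -0.14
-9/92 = -0.10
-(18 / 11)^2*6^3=-69984 / 121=-578.38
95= 95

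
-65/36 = -1.81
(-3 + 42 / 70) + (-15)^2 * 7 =7863 / 5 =1572.60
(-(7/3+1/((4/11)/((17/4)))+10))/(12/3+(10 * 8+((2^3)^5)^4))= -1153/55340232221128658880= -0.00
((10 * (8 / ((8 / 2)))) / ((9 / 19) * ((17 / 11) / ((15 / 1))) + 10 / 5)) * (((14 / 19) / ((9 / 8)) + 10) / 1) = 104.01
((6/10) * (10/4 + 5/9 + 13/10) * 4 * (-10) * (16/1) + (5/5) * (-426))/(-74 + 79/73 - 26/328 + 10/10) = 376854616/12929235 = 29.15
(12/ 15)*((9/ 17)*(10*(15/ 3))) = 360/ 17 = 21.18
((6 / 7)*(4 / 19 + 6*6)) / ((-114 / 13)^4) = 0.01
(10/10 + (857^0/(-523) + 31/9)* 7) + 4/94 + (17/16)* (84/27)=8390725/294972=28.45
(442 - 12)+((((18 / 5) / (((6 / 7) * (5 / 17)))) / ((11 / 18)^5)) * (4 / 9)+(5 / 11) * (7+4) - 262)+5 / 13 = 12972772778 / 52341575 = 247.85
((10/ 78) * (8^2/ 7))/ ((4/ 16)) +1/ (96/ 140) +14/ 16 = 639/ 91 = 7.02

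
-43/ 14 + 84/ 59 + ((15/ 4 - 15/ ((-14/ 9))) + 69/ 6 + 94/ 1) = 193689/ 1652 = 117.25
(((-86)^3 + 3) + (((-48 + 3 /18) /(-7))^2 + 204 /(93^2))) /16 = -22003273331 /553536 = -39750.39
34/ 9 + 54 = 520/ 9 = 57.78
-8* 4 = -32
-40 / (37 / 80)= -3200 / 37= -86.49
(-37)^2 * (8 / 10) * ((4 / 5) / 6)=146.03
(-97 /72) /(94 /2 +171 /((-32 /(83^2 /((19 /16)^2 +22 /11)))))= 9409 /75064968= 0.00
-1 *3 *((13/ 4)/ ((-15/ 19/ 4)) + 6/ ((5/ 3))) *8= 1544/ 5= 308.80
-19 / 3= -6.33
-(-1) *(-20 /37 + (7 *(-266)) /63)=-10022 /333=-30.10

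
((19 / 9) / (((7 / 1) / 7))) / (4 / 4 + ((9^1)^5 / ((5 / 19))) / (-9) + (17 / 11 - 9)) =-0.00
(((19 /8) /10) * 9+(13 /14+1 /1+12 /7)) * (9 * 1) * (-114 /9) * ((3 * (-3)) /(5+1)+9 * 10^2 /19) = -2418039 /80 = -30225.49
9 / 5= 1.80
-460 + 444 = -16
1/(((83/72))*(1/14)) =1008/83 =12.14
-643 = -643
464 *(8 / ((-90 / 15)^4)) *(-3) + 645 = 17183 / 27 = 636.41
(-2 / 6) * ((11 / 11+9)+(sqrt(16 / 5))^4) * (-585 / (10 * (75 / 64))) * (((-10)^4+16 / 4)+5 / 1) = 2106854464 / 625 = 3370967.14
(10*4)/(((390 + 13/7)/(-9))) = -0.92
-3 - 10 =-13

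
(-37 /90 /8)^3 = -50653 /373248000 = -0.00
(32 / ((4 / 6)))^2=2304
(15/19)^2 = 225/361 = 0.62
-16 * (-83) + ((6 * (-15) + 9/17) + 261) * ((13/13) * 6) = 40072/17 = 2357.18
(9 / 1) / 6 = 3 / 2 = 1.50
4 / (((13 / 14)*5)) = 56 / 65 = 0.86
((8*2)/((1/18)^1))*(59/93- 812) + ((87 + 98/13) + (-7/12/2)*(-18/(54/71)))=-6777320773/29016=-233571.85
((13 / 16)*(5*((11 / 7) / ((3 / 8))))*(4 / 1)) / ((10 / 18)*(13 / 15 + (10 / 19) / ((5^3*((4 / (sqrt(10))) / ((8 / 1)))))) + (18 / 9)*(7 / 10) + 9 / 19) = 1055146950 / 36492241 - 14671800*sqrt(10) / 255445687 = 28.73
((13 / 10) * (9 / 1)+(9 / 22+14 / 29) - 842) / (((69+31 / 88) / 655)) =-7833.37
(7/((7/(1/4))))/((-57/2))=-1/114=-0.01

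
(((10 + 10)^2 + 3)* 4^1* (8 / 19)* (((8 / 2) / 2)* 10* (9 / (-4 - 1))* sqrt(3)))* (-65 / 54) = 1676480* sqrt(3) / 57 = 50942.96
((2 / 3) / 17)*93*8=496 / 17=29.18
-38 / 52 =-19 / 26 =-0.73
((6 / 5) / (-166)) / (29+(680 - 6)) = -3 / 291745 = -0.00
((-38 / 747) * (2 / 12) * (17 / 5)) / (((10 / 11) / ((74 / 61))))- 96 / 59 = -335838599 / 201633975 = -1.67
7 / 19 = 0.37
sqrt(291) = 17.06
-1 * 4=-4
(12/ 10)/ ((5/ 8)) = 48/ 25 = 1.92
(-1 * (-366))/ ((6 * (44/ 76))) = 1159/ 11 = 105.36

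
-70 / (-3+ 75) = -35 / 36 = -0.97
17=17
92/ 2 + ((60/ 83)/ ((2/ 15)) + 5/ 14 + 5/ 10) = 30374/ 581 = 52.28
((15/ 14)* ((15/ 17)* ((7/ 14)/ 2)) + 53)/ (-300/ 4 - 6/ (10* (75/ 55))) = -1267025/ 1795472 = -0.71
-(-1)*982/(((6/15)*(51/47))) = 115385/51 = 2262.45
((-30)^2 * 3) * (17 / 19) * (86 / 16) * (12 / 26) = 1480275 / 247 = 5993.02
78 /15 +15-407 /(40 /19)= -1385 /8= -173.12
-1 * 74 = -74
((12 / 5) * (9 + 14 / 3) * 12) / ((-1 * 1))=-1968 / 5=-393.60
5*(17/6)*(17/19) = 1445/114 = 12.68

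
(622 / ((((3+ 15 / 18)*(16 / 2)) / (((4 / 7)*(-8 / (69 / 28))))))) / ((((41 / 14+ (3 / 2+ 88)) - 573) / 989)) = 1497776 / 19343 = 77.43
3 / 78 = 1 / 26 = 0.04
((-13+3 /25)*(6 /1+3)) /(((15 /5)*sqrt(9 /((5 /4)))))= -161*sqrt(5) /25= -14.40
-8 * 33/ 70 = -132/ 35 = -3.77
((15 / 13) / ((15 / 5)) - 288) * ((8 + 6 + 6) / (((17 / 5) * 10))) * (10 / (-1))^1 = 1691.86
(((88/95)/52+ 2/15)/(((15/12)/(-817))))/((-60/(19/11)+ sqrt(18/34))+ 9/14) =1363043584 * sqrt(17)/90841278645+ 263338995584/90841278645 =2.96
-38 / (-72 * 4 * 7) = 0.02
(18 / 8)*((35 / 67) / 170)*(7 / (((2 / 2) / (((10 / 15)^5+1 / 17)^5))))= 14793459320562643 / 1217999686501403637768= 0.00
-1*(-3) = 3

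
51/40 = 1.28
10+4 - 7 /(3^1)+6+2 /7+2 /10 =18.15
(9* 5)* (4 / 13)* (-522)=-93960 / 13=-7227.69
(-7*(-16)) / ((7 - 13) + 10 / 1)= 28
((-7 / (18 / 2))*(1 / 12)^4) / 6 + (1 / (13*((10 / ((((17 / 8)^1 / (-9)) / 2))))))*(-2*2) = 263929 / 72783360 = 0.00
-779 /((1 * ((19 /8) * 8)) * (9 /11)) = -451 /9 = -50.11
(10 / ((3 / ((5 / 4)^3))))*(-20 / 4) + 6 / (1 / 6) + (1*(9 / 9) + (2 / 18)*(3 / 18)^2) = 11537 / 2592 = 4.45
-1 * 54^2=-2916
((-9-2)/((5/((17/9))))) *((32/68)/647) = -88/29115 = -0.00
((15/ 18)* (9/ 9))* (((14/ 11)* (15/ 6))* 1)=175/ 66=2.65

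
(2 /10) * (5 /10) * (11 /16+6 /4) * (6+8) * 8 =49 /2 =24.50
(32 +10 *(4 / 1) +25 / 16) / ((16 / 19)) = 22363 / 256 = 87.36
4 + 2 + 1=7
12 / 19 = 0.63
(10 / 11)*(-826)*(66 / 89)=-49560 / 89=-556.85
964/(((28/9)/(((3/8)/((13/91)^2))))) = 45549/8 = 5693.62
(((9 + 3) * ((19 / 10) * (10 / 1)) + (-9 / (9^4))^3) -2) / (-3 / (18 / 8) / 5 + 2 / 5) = 437785152565 / 258280326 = 1695.00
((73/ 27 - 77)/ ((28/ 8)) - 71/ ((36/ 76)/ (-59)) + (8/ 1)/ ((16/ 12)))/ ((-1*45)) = -1668533/ 8505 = -196.18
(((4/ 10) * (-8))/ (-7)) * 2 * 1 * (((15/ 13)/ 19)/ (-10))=-48/ 8645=-0.01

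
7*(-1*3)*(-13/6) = 91/2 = 45.50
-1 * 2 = -2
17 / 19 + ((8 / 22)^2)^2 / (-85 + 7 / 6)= 125166007 / 139924037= 0.89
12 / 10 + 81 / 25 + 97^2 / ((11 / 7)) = 1647796 / 275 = 5991.99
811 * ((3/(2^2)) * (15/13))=701.83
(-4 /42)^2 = 4 /441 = 0.01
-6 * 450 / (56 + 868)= -225 / 77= -2.92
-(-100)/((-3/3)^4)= 100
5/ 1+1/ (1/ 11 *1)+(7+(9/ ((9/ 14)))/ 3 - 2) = 77/ 3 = 25.67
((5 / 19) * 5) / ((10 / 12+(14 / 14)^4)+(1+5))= 150 / 893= 0.17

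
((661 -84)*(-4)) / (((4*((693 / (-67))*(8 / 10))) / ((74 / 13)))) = 7151915 / 18018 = 396.93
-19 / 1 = -19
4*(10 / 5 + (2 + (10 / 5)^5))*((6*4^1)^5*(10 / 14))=5733089280 / 7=819012754.29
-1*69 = -69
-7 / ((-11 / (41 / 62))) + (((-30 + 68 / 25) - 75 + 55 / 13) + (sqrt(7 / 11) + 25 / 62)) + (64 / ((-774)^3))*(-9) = -69391598677127 / 713720425275 + sqrt(77) / 11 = -96.43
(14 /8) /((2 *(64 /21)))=147 /512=0.29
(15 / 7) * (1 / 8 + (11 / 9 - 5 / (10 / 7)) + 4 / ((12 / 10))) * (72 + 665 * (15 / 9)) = 1504925 / 504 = 2985.96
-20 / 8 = -2.50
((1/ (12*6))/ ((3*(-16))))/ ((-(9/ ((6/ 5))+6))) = 1/ 46656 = 0.00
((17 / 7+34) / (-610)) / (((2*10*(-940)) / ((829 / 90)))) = 14093 / 481656000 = 0.00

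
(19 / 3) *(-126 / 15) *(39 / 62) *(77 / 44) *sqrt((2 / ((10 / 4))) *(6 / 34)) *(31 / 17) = -36309 *sqrt(255) / 14450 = -40.13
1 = 1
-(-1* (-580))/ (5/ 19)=-2204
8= 8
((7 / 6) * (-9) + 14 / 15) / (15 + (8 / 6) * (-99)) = 287 / 3510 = 0.08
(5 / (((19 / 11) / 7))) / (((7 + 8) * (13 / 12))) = 308 / 247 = 1.25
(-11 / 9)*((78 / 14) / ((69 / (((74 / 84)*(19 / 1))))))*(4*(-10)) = 2010580 / 30429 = 66.07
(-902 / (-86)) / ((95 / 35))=3157 / 817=3.86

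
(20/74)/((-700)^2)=1/1813000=0.00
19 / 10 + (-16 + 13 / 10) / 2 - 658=-663.45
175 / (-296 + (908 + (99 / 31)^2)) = 24025 / 85419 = 0.28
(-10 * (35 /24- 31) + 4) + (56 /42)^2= 10843 /36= 301.19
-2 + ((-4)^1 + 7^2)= 43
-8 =-8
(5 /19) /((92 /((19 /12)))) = 5 /1104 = 0.00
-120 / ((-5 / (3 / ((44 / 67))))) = 109.64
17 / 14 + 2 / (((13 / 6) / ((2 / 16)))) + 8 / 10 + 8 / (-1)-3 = -4036 / 455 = -8.87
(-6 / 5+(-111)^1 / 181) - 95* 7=-603466 / 905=-666.81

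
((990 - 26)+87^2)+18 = 8551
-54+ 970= 916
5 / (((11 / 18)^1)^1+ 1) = 90 / 29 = 3.10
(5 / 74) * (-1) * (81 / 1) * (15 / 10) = -1215 / 148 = -8.21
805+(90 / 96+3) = 12943 / 16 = 808.94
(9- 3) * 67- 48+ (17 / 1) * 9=507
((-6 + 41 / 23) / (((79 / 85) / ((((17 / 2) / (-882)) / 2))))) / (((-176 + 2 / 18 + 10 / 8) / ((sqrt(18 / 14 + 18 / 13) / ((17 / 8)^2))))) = -139680 *sqrt(273) / 50937292861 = -0.00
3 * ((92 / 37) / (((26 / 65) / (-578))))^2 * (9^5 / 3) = 1043575551536400 / 1369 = 762290395570.78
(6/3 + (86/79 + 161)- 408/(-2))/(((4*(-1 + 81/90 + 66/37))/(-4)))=-10759230/49217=-218.61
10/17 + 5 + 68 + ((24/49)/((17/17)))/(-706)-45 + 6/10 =42912837/1470245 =29.19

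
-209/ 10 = -20.90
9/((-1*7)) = -1.29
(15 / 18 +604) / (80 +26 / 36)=10887 / 1453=7.49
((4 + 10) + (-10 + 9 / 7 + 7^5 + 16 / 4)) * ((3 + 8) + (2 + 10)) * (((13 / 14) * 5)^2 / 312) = 146652025 / 5488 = 26722.31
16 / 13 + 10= 146 / 13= 11.23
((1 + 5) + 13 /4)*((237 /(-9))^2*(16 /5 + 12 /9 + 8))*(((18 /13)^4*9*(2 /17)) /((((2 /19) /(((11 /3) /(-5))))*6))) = -4409570711304 /12138425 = -363273.71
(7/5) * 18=126/5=25.20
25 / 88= 0.28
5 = 5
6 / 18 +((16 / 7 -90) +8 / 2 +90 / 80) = -13819 / 168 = -82.26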